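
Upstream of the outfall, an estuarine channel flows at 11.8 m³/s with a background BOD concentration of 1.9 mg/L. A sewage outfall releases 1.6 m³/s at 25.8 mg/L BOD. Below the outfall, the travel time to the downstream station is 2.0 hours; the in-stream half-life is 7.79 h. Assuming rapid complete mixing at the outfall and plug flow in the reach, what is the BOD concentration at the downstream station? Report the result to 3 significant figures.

Mass balance: C = (11.80·1.900 + 1.600·25.80) / 13.40 = 63.70/13.40 = 4.754 mg/L.
Half-life 7.79 h → k = ln 2 / 7.79 = 0.08898 h⁻¹ = 2.135 d⁻¹.
After decay, C = 4.754 × e^(−kt) = 4.754 × 0.8370 = 3.979 mg/L.

3.98 mg/L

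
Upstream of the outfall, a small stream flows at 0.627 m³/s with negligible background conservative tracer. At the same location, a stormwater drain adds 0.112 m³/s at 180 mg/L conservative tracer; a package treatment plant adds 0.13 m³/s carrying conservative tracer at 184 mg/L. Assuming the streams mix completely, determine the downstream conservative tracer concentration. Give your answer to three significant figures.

50.7 mg/L

Mass balance: C = (0.6270·0 + 0.1120·180.0 + 0.1300·184.0) / 0.8690 = 44.08/0.8690 = 50.72 mg/L.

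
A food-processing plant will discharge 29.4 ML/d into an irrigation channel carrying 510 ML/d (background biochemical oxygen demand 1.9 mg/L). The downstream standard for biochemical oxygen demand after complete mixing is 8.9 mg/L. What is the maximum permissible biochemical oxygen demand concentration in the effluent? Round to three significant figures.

130 mg/L

At the limit, (Qr·Cr + Qe·Cₑ)/(Qr + Qe) = 8.9:
Cₑ = (539.4·8.9 − 510.0·1.900) / 29.40 = 130.3 mg/L.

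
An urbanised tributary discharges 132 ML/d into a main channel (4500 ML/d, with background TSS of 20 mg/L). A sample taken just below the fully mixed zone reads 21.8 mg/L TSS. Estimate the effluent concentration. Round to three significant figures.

83.2 mg/L

Mass balance: 4500·20.00 + 132.0·Cₑ = 4632·21.80
→ Cₑ = (4632·21.80 − 4500·20.00) / 132.0 = 83.16 mg/L.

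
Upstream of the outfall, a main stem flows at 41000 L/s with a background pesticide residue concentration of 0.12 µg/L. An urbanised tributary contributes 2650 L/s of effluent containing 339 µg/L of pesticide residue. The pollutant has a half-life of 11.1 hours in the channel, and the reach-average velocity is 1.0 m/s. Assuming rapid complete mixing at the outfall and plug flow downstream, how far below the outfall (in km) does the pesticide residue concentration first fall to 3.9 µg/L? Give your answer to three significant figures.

96.2 km

Mass balance: C = (41000·0.1200 + 2650·339.0) / 43650 = 903300/43650 = 20.69 µg/L.
Half-life 11.1 h → k = ln 2 / 11.1 = 0.06245 h⁻¹ = 1.499 d⁻¹.
Set 20.69·exp(−k·t) = 3.9 → t = ln(20.69/3.9)/k = 96210 s = 26.72 h.
Distance = v·t = 1.0·96210 = 96210 m = 96.21 km.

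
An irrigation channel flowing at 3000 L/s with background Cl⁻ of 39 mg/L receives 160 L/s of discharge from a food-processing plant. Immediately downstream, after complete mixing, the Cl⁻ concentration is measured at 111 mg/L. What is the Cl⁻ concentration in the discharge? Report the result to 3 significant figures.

Mass balance: 3000·39.00 + 160.0·Cₑ = 3160·111.0
→ Cₑ = (3160·111.0 − 3000·39.00) / 160.0 = 1461 mg/L.

1460 mg/L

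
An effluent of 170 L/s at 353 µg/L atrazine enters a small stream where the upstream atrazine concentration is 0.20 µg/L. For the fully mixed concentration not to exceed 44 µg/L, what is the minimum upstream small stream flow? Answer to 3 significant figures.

1200 L/s

Set C_mix = 44: (Q·0.2000 + 170.0·353.0) / (Q + 170.0) = 44
→ Q = 170.0·(353.0 − 44)/(44 − 0.2000) = 1199 L/s.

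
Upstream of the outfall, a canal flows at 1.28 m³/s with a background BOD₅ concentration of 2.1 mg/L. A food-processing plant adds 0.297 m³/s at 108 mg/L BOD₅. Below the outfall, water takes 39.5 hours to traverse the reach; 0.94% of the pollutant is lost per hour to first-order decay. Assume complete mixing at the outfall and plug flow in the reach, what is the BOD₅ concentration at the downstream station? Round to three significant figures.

Mixed concentration C = ΣQC/ΣQ = (1.280·2.100 + 0.2970·108.0) / 1.577 = 34.76/1.577 = 22.04 mg/L.
0.94%/h lost → k = −ln(1 − 0.0094) = 0.009444 h⁻¹.
Decay over the reach: 22.04·exp(−kt) = 22.04·0.6886 = 15.18 mg/L.

15.2 mg/L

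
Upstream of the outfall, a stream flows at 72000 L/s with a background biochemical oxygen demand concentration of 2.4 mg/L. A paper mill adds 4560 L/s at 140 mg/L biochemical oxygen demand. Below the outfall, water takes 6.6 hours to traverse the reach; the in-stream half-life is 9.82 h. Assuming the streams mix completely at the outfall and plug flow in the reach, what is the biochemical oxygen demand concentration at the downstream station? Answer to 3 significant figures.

6.65 mg/L

Mixed concentration C = ΣQC/ΣQ = (72000·2.400 + 4560·140.0) / 76560 = 811200/76560 = 10.60 mg/L.
Half-life 9.82 h → k = ln 2 / 9.82 = 0.07059 h⁻¹ = 1.694 d⁻¹.
After decay, C = 10.60 × e^(−kt) = 10.60 × 0.6276 = 6.650 mg/L.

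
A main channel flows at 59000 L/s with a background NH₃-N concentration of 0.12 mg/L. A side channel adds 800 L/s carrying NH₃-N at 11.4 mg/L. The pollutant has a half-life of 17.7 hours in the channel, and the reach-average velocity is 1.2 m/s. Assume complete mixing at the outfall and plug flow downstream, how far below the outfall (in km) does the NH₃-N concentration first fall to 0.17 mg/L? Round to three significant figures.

After mixing, C = (59000·0.1200 + 800.0·11.40) / 59800 = 16200/59800 = 0.2709 mg/L.
Half-life 17.7 h → k = ln 2 / 17.7 = 0.03916 h⁻¹ = 0.9399 d⁻¹.
Set 0.2709·exp(−k·t) = 0.17 → t = ln(0.2709/0.17)/k = 42840 s = 11.90 h.
Distance = v·t = 1.2·42840 = 51400 m = 51.40 km.

51.4 km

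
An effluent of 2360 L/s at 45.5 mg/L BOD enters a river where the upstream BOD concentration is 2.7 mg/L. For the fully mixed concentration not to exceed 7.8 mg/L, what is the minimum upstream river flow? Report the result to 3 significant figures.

Set C_mix = 7.8: (Q·2.700 + 2360·45.50) / (Q + 2360) = 7.8
→ Q = 2360·(45.50 − 7.8)/(7.8 − 2.700) = 17450 L/s.

17400 L/s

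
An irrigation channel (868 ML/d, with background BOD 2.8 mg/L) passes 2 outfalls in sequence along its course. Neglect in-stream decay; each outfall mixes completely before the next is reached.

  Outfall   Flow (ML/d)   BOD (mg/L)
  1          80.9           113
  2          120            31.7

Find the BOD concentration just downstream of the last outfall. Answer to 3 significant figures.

After outfall 1: Q = 868.0 + 80.90 = 948.9 ML/d; C = (868.0·2.800 + 80.90·113.0)/948.9 = 12.20 mg/L.
After outfall 2: Q = 948.9 + 120.0 = 1069 ML/d; C = (948.9·12.20 + 120.0·31.70)/1069 = 14.38 mg/L.

14.4 mg/L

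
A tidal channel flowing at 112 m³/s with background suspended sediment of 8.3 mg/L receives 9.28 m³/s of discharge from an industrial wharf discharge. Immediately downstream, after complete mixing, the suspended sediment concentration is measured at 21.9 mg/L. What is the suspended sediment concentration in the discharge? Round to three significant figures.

Mass balance: 112.0·8.300 + 9.280·Cₑ = 121.3·21.90
→ Cₑ = (121.3·21.90 − 112.0·8.300) / 9.280 = 186.0 mg/L.

186 mg/L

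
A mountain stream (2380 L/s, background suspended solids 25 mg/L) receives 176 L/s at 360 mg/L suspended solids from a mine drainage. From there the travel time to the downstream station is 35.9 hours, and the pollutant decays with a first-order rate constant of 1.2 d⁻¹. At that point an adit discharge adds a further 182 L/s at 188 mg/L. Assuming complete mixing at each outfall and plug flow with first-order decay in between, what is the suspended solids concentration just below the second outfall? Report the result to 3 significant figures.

20.0 mg/L

Mixed concentration C = ΣQC/ΣQ = (2380·25.00 + 176.0·360.0) / 2556 = 122900/2556 = 48.07 mg/L; combined flow 2556 L/s.
Applying C = C₀e^(−kt): 48.07 × 0.1661 = 7.985 mg/L.
Second outfall: C = (2556·7.985 + 182.0·188.0)/2738 = 19.95 mg/L.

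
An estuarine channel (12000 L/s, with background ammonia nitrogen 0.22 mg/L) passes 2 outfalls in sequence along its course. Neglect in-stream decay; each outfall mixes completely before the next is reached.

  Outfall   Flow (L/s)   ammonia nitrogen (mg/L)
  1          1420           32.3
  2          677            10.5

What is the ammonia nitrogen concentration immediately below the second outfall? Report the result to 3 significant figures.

Below outfall 1: Q → 13420 L/s, C = (12000·0.2200 + 1420·32.30)/13420 = 3.614 mg/L.
Below outfall 2: Q → 14100 L/s, C = (13420·3.614 + 677.0·10.50)/14100 = 3.945 mg/L.

3.95 mg/L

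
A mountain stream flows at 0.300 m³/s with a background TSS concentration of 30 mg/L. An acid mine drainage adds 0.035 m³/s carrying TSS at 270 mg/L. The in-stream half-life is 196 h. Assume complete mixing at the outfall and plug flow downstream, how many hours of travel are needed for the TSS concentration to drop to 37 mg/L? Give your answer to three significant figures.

112 h

Mixed concentration C = ΣQC/ΣQ = (0.3000·30.00 + 0.03500·270.0) / 0.3350 = 18.45/0.3350 = 55.07 mg/L.
Half-life 196 h → k = ln 2 / 196 = 0.003536 h⁻¹ = 0.08488 d⁻¹.
55.07·exp(−k·t) = 37 → t = ln(55.07/37)/k = 404900 s = 112.5 h.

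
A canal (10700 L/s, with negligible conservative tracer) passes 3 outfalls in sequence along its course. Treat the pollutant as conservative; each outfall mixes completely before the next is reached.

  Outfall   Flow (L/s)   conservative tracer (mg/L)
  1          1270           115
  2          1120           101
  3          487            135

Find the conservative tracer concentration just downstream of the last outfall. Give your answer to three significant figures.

After outfall 1: Q = 10700 + 1270 = 11970 L/s; C = (10700·0 + 1270·115.0)/11970 = 12.20 mg/L.
After outfall 2: Q = 11970 + 1120 = 13090 L/s; C = (11970·12.20 + 1120·101.0)/13090 = 19.80 mg/L.
After outfall 3: Q = 13090 + 487.0 = 13580 L/s; C = (13090·19.80 + 487.0·135.0)/13580 = 23.93 mg/L.

23.9 mg/L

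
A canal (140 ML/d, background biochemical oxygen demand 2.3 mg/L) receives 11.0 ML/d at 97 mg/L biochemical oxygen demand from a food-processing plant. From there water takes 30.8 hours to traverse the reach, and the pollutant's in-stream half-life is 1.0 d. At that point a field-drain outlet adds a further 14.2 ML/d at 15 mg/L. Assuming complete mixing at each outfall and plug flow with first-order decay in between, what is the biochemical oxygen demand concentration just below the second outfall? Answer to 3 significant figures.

Conservation of mass: C = (140.0·2.300 + 11.00·97.00) / 151.0 = 1389/151.0 = 9.199 mg/L; combined flow 151.0 ML/d.
Half-life 1.0 d → k = ln 2 / 1.0 = 0.6931 d⁻¹.
First-order decay: C = 9.199·exp(−k·t) = 9.199·0.4108 = 3.779 mg/L.
At the second outfall, C = (151.0·3.779 + 14.20·15.00) / (151.0 + 14.20) = 4.744 mg/L.

4.74 mg/L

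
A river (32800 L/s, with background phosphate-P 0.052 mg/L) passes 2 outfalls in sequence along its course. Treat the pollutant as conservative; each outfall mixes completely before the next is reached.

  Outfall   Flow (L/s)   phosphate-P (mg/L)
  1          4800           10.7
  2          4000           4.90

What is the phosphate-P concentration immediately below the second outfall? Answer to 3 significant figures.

Below outfall 1: Q → 37600 L/s, C = (32800·0.05200 + 4800·10.70)/37600 = 1.411 mg/L.
Below outfall 2: Q → 41600 L/s, C = (37600·1.411 + 4000·4.900)/41600 = 1.747 mg/L.

1.75 mg/L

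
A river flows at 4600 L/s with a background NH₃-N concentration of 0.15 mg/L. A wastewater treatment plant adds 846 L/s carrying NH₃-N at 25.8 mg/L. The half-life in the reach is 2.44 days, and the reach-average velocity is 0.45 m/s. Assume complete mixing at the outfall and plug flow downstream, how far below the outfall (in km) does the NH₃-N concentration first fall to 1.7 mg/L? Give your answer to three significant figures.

Flow-weighted average: C = (4600·0.1500 + 846.0·25.80) / 5446 = 22520/5446 = 4.135 mg/L.
Half-life 2.44 d → k = ln 2 / 2.44 = 0.2841 d⁻¹.
Set 4.135·exp(−k·t) = 1.7 → t = ln(4.135/1.7)/k = 270300 s = 75.09 h.
Distance = v·t = 0.45·270300 = 121600 m = 121.6 km.

122 km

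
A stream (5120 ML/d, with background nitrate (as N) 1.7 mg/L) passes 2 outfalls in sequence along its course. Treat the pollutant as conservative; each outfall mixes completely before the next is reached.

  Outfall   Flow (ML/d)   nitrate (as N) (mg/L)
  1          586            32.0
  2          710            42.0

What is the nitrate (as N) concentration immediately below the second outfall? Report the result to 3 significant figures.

8.93 mg/L

After outfall 1: Q = 5120 + 586.0 = 5706 ML/d; C = (5120·1.700 + 586.0·32.00)/5706 = 4.812 mg/L.
After outfall 2: Q = 5706 + 710.0 = 6416 ML/d; C = (5706·4.812 + 710.0·42.00)/6416 = 8.927 mg/L.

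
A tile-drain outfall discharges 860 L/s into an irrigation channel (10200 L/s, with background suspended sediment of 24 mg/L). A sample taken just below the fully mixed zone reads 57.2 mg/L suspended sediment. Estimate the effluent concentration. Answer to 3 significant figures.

451 mg/L

Mass balance: 10200·24.00 + 860.0·Cₑ = 11060·57.20
→ Cₑ = (11060·57.20 − 10200·24.00) / 860.0 = 451.0 mg/L.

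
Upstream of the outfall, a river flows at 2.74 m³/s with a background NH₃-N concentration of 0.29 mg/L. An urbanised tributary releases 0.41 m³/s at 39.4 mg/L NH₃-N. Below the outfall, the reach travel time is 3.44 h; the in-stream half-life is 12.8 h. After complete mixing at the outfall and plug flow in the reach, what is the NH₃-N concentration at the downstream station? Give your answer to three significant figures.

Flow-weighted average: C = (2.740·0.2900 + 0.4100·39.40) / 3.150 = 16.95/3.150 = 5.381 mg/L.
Half-life 12.8 h → k = ln 2 / 12.8 = 0.05415 h⁻¹ = 1.300 d⁻¹.
Decay over the reach: 5.381·exp(−kt) = 5.381·0.8300 = 4.466 mg/L.

4.47 mg/L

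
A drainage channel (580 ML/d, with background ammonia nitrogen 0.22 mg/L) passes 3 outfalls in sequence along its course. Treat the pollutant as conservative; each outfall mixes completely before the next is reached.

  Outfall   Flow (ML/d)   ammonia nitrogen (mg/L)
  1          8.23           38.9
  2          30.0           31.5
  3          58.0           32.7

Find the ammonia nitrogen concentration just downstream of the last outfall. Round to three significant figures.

Below outfall 1: Q → 588.2 ML/d, C = (580.0·0.2200 + 8.230·38.90)/588.2 = 0.7612 mg/L.
Below outfall 2: Q → 618.2 ML/d, C = (588.2·0.7612 + 30.00·31.50)/618.2 = 2.253 mg/L.
Below outfall 3: Q → 676.2 ML/d, C = (618.2·2.253 + 58.00·32.70)/676.2 = 4.864 mg/L.

4.86 mg/L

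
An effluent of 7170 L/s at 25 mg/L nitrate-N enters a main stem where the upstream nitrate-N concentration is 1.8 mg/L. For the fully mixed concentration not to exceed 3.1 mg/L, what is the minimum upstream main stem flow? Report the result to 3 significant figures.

121000 L/s

Set C_mix = 3.1: (Q·1.800 + 7170·25.00) / (Q + 7170) = 3.1
→ Q = 7170·(25.00 − 3.1)/(3.1 − 1.800) = 120800 L/s.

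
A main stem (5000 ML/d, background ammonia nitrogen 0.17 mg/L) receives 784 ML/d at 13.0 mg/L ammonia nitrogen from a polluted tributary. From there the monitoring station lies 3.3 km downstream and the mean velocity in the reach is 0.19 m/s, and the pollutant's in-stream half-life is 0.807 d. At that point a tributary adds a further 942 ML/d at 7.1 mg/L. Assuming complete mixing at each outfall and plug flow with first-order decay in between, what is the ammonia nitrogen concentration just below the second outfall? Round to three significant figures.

2.38 mg/L

Mixed concentration C = ΣQC/ΣQ = (5000·0.1700 + 784.0·13.00) / 5784 = 11040/5784 = 1.909 mg/L; combined flow 5784 ML/d.
Travel time t = 3.3·1000 / 0.19 = 17370 s = 4.825 h.
Half-life 0.807 d → k = ln 2 / 0.807 = 0.8589 d⁻¹.
Applying C = C₀e^(−kt): 1.909 × 0.8414 = 1.606 mg/L.
At the second outfall, C = (5784·1.606 + 942.0·7.100) / (5784 + 942.0) = 2.376 mg/L.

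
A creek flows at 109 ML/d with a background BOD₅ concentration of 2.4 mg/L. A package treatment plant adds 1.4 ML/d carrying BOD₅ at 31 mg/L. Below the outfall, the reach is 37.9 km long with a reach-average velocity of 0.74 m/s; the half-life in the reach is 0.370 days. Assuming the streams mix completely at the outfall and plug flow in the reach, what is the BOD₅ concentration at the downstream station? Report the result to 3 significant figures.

Mixed concentration C = ΣQC/ΣQ = (109.0·2.400 + 1.400·31.00) / 110.4 = 305.0/110.4 = 2.763 mg/L.
Travel time t = 37.9·1000 / 0.74 = 51220 s = 14.23 h.
Half-life 0.370 d → k = ln 2 / 0.370 = 1.873 d⁻¹.
First-order decay: C = 2.763·exp(−k·t) = 2.763·0.3294 = 0.9100 mg/L.

0.910 mg/L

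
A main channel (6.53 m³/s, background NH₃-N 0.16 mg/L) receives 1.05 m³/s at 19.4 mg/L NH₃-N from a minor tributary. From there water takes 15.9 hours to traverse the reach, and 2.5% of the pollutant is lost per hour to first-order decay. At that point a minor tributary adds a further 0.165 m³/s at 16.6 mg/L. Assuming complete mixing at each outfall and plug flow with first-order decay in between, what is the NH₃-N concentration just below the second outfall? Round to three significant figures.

2.20 mg/L

After mixing, C = (6.530·0.1600 + 1.050·19.40) / 7.580 = 21.41/7.580 = 2.825 mg/L; combined flow 7.580 m³/s.
2.5%/h lost → k = −ln(1 − 0.025) = 0.02532 h⁻¹.
Decay over the reach: 2.825·exp(−kt) = 2.825·0.6686 = 1.889 mg/L.
Second outfall: C = (7.580·1.889 + 0.1650·16.60)/7.745 = 2.202 mg/L.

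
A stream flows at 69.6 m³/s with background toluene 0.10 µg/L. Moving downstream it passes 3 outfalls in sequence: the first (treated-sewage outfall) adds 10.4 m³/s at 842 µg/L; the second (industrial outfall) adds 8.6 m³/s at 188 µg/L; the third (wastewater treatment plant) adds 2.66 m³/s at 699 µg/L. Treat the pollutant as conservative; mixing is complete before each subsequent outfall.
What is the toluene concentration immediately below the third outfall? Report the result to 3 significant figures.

134 µg/L

After outfall 1: Q = 69.60 + 10.40 = 80.00 m³/s; C = (69.60·0.1000 + 10.40·842.0)/80.00 = 109.5 µg/L.
After outfall 2: Q = 80.00 + 8.600 = 88.60 m³/s; C = (80.00·109.5 + 8.600·188.0)/88.60 = 117.2 µg/L.
After outfall 3: Q = 88.60 + 2.660 = 91.26 m³/s; C = (88.60·117.2 + 2.660·699.0)/91.26 = 134.1 µg/L.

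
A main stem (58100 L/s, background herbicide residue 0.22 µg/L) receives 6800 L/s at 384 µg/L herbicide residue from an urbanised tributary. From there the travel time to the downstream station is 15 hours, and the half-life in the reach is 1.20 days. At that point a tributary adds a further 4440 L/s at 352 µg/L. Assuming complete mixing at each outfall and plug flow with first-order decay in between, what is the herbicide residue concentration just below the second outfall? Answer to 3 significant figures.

48.9 µg/L

After mixing, C = (58100·0.2200 + 6800·384.0) / 64900 = 2624000/64900 = 40.43 µg/L; combined flow 64900 L/s.
Half-life 1.20 d → k = ln 2 / 1.20 = 0.5776 d⁻¹.
Decay over the reach: 40.43·exp(−kt) = 40.43·0.6970 = 28.18 µg/L.
At the second outfall, C = (64900·28.18 + 4440·352.0) / (64900 + 4440) = 48.91 µg/L.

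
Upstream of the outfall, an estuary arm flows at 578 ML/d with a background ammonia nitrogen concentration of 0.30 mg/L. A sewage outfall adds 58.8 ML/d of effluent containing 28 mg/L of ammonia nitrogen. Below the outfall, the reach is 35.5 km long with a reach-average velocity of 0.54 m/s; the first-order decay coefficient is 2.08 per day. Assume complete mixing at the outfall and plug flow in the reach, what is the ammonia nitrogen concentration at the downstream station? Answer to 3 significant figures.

Conservation of mass: C = (578.0·0.3000 + 58.80·28.00) / 636.8 = 1820/636.8 = 2.858 mg/L.
Travel time t = 35.5·1000 / 0.54 = 65740 s = 18.26 h.
Applying C = C₀e^(−kt): 2.858 × 0.2054 = 0.5871 mg/L.

0.587 mg/L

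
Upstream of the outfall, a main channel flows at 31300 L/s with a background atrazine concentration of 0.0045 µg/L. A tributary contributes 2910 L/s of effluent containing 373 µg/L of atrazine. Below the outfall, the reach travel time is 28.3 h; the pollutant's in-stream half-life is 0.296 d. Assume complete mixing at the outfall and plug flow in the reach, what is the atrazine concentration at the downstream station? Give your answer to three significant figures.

Flow-weighted average: C = (31300·0.004500 + 2910·373.0) / 34210 = 1086000/34210 = 31.73 µg/L.
Half-life 0.296 d → k = ln 2 / 0.296 = 2.342 d⁻¹.
After decay, C = 31.73 × e^(−kt) = 31.73 × 0.06321 = 2.006 µg/L.

2.01 µg/L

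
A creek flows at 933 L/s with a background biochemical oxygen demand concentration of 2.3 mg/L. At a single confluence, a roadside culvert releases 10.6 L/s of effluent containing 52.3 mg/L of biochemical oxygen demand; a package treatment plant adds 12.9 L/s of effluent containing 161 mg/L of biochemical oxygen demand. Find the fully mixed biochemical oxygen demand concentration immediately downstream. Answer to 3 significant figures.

4.99 mg/L

Mass balance: C = (933.0·2.300 + 10.60·52.30 + 12.90·161.0) / 956.5 = 4777/956.5 = 4.994 mg/L.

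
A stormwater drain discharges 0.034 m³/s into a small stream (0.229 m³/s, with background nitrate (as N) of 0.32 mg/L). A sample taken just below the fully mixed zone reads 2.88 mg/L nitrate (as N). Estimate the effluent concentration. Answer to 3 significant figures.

Mass balance: 0.2290·0.3200 + 0.03400·Cₑ = 0.2630·2.880
→ Cₑ = (0.2630·2.880 − 0.2290·0.3200) / 0.03400 = 20.12 mg/L.

20.1 mg/L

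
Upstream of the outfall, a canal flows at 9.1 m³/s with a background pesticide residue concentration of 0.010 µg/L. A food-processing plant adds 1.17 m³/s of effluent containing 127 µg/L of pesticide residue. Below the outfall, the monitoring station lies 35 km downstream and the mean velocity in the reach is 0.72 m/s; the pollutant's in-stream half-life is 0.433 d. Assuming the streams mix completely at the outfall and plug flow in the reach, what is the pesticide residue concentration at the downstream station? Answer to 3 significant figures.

After mixing, C = (9.100·0.01000 + 1.170·127.0) / 10.27 = 148.7/10.27 = 14.48 µg/L.
Travel time t = 35·1000 / 0.72 = 48610 s = 13.50 h.
Half-life 0.433 d → k = ln 2 / 0.433 = 1.601 d⁻¹.
Applying C = C₀e^(−kt): 14.48 × 0.4063 = 5.882 µg/L.

5.88 µg/L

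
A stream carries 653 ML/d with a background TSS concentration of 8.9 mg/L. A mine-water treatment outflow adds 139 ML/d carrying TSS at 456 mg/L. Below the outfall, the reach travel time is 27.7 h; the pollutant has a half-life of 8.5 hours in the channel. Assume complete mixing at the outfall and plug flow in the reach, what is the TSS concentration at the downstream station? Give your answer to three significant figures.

Mass balance: C = (653.0·8.900 + 139.0·456.0) / 792.0 = 69200/792.0 = 87.37 mg/L.
Half-life 8.5 h → k = ln 2 / 8.5 = 0.08155 h⁻¹ = 1.957 d⁻¹.
Decay over the reach: 87.37·exp(−kt) = 87.37·0.1045 = 9.127 mg/L.

9.13 mg/L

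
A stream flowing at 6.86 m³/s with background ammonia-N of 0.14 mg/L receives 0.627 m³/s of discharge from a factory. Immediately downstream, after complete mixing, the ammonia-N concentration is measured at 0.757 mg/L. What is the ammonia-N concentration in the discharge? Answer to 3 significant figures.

7.51 mg/L

Mass balance: 6.860·0.1400 + 0.6270·Cₑ = 7.487·0.7570
→ Cₑ = (7.487·0.7570 − 6.860·0.1400) / 0.6270 = 7.508 mg/L.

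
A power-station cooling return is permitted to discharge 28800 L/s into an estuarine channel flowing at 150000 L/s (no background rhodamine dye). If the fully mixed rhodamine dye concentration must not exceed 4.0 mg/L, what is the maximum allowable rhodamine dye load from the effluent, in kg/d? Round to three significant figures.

61800 kg/d

Mass balance at the limit: 150000·0 + 28800·Cₑ = 178800·4.0 → Cₑ = 24.83 mg/L.
28800 L/s = 28.80 m³/s. Load = 28.80 m³/s × 24.83 g/m³ × 86 400 s/d = 61790 kg/d.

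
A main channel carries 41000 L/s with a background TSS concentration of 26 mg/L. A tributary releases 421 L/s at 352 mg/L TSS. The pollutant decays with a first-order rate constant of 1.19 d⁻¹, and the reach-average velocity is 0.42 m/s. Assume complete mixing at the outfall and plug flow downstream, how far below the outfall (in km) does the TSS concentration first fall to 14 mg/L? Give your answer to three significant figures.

22.5 km

Mixed concentration C = ΣQC/ΣQ = (41000·26.00 + 421.0·352.0) / 41420 = 1214000/41420 = 29.31 mg/L.
Set 29.31·exp(−k·t) = 14 → t = ln(29.31/14)/k = 53650 s = 14.90 h.
Distance = v·t = 0.42·53650 = 22530 m = 22.53 km.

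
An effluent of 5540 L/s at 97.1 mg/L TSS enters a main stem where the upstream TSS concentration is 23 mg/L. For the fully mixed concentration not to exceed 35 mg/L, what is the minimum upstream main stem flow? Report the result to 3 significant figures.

28700 L/s

Set C_mix = 35: (Q·23.00 + 5540·97.10) / (Q + 5540) = 35
→ Q = 5540·(97.10 − 35)/(35 − 23.00) = 28670 L/s.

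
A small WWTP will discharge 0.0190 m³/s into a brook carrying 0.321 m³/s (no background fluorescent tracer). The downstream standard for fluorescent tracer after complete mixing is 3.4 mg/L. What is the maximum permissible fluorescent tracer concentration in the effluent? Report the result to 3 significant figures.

At the limit, (Qr·Cr + Qe·Cₑ)/(Qr + Qe) = 3.4:
Cₑ = (0.3400·3.4 − 0.3210·0) / 0.01900 = 60.84 mg/L.

60.8 mg/L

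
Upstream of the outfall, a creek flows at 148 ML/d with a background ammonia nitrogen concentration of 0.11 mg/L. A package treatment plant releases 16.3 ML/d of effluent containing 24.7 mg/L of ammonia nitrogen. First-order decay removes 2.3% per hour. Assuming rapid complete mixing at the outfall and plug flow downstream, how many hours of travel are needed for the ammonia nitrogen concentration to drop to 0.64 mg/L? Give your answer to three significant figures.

59.4 h

After mixing, C = (148.0·0.1100 + 16.30·24.70) / 164.3 = 418.9/164.3 = 2.550 mg/L.
2.3%/h lost → k = −ln(1 − 0.023) = 0.02327 h⁻¹.
2.550·exp(−k·t) = 0.64 → t = ln(2.550/0.64)/k = 213800 s = 59.40 h.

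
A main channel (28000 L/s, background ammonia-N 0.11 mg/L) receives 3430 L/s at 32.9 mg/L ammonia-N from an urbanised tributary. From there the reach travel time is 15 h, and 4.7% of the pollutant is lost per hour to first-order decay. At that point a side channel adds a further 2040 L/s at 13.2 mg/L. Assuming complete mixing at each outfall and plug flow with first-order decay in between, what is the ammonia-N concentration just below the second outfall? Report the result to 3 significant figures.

2.49 mg/L

After mixing, C = (28000·0.1100 + 3430·32.90) / 31430 = 115900/31430 = 3.688 mg/L; combined flow 31430 L/s.
4.7%/h lost → k = −ln(1 − 0.047) = 0.04814 h⁻¹.
Decay over the reach: 3.688·exp(−kt) = 3.688·0.4857 = 1.792 mg/L.
At the second outfall, C = (31430·1.792 + 2040·13.20) / (31430 + 2040) = 2.487 mg/L.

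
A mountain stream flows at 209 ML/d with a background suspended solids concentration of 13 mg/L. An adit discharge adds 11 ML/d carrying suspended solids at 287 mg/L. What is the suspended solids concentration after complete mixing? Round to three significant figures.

Conservation of mass: C = (209.0·13.00 + 11.00·287.0) / 220.0 = 5874/220.0 = 26.70 mg/L.

26.7 mg/L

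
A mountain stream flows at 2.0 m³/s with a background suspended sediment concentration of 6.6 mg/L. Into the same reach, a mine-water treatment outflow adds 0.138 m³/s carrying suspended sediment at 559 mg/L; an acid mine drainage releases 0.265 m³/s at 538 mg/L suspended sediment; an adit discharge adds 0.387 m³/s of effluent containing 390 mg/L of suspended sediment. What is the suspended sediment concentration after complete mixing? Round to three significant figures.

Mixed concentration C = ΣQC/ΣQ = (2.000·6.600 + 0.1380·559.0 + 0.2650·538.0 + 0.3870·390.0) / 2.790 = 383.8/2.790 = 137.6 mg/L.

138 mg/L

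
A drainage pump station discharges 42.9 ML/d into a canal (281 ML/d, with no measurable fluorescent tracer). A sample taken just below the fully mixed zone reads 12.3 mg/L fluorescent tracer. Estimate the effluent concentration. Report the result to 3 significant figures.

Mass balance: 281.0·0 + 42.90·Cₑ = 323.9·12.30
→ Cₑ = (323.9·12.30 − 281.0·0) / 42.90 = 92.87 mg/L.

92.9 mg/L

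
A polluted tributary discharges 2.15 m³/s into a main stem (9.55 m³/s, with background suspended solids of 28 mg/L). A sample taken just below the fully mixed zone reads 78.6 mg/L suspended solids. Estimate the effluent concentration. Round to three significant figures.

Mass balance: 9.550·28.00 + 2.150·Cₑ = 11.70·78.60
→ Cₑ = (11.70·78.60 − 9.550·28.00) / 2.150 = 303.4 mg/L.

303 mg/L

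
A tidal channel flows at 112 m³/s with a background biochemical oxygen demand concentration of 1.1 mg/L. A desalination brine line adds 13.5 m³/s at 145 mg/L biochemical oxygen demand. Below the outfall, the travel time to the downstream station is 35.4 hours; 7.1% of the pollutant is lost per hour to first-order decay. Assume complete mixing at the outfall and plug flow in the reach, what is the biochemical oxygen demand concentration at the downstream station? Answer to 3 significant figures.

After mixing, C = (112.0·1.100 + 13.50·145.0) / 125.5 = 2081/125.5 = 16.58 mg/L.
7.1%/h lost → k = −ln(1 − 0.071) = 0.07365 h⁻¹.
Decay over the reach: 16.58·exp(−kt) = 16.58·0.07375 = 1.223 mg/L.

1.22 mg/L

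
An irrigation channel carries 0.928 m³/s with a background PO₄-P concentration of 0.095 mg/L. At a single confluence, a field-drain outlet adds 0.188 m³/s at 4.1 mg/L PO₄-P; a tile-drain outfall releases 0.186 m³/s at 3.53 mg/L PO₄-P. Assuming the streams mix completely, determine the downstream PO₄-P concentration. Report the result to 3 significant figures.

Conservation of mass: C = (0.9280·0.09500 + 0.1880·4.100 + 0.1860·3.530) / 1.302 = 1.516/1.302 = 1.164 mg/L.

1.16 mg/L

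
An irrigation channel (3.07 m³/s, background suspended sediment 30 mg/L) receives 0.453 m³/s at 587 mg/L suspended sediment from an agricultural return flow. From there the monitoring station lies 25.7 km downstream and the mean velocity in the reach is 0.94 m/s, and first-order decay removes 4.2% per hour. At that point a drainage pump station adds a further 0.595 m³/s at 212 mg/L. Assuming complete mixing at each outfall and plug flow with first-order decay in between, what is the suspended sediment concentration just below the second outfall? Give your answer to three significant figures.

After mixing, C = (3.070·30.00 + 0.4530·587.0) / 3.523 = 358.0/3.523 = 101.6 mg/L; combined flow 3.523 m³/s.
Travel time t = 25.7·1000 / 0.94 = 27340 s = 7.595 h.
4.2%/h lost → k = −ln(1 − 0.042) = 0.04291 h⁻¹.
First-order decay: C = 101.6·exp(−k·t) = 101.6·0.7219 = 73.36 mg/L.
At the second outfall, C = (3.523·73.36 + 0.5950·212.0) / (3.523 + 0.5950) = 93.39 mg/L.

93.4 mg/L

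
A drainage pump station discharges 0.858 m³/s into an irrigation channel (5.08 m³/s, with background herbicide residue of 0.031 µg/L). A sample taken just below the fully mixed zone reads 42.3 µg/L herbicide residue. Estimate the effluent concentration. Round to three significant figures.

293 µg/L

Mass balance: 5.080·0.03100 + 0.8580·Cₑ = 5.938·42.30
→ Cₑ = (5.938·42.30 − 5.080·0.03100) / 0.8580 = 292.6 µg/L.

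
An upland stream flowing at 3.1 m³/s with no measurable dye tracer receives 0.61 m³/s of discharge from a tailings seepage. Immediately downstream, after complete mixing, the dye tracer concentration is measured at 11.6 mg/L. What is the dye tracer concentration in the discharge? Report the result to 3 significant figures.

Mass balance: 3.100·0 + 0.6100·Cₑ = 3.710·11.60
→ Cₑ = (3.710·11.60 − 3.100·0) / 0.6100 = 70.55 mg/L.

70.6 mg/L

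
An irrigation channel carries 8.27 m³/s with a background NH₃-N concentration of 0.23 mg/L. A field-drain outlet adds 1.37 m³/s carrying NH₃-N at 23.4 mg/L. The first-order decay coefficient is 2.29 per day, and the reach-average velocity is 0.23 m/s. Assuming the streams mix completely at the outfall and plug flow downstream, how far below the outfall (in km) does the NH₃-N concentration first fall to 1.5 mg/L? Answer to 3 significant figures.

7.41 km

Flow-weighted average: C = (8.270·0.2300 + 1.370·23.40) / 9.640 = 33.96/9.640 = 3.523 mg/L.
Set 3.523·exp(−k·t) = 1.5 → t = ln(3.523/1.5)/k = 32210 s = 8.948 h.
Distance = v·t = 0.23·32210 = 7409 m = 7.409 km.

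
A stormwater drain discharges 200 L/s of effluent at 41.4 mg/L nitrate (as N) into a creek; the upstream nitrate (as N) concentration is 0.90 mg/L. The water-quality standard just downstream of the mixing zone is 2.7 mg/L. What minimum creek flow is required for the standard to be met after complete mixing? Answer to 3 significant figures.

4300 L/s

Set C_mix = 2.7: (Q·0.9000 + 200.0·41.40) / (Q + 200.0) = 2.7
→ Q = 200.0·(41.40 − 2.7)/(2.7 − 0.9000) = 4300 L/s.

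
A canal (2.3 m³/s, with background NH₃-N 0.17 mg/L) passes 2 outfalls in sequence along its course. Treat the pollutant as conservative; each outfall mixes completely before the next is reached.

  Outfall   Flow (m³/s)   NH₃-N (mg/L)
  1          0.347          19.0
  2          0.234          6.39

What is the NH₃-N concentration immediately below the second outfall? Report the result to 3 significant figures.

After outfall 1: Q = 2.300 + 0.3470 = 2.647 m³/s; C = (2.300·0.1700 + 0.3470·19.00)/2.647 = 2.638 mg/L.
After outfall 2: Q = 2.647 + 0.2340 = 2.881 m³/s; C = (2.647·2.638 + 0.2340·6.390)/2.881 = 2.943 mg/L.

2.94 mg/L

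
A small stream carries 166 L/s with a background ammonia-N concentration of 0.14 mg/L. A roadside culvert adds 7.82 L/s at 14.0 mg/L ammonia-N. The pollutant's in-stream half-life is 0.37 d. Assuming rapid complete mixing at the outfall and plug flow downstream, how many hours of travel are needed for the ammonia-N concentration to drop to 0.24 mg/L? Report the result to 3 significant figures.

14.8 h

Flow-weighted average: C = (166.0·0.1400 + 7.820·14.00) / 173.8 = 132.7/173.8 = 0.7635 mg/L.
Half-life 0.37 d → k = ln 2 / 0.37 = 1.873 d⁻¹.
0.7635·exp(−k·t) = 0.24 → t = ln(0.7635/0.24)/k = 53380 s = 14.83 h.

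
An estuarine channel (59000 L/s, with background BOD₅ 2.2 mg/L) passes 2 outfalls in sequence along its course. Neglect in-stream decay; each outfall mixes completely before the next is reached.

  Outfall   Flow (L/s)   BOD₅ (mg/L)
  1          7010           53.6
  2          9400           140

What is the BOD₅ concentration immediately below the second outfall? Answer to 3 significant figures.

24.2 mg/L

Below outfall 1: Q → 66010 L/s, C = (59000·2.200 + 7010·53.60)/66010 = 7.658 mg/L.
Below outfall 2: Q → 75410 L/s, C = (66010·7.658 + 9400·140.0)/75410 = 24.16 mg/L.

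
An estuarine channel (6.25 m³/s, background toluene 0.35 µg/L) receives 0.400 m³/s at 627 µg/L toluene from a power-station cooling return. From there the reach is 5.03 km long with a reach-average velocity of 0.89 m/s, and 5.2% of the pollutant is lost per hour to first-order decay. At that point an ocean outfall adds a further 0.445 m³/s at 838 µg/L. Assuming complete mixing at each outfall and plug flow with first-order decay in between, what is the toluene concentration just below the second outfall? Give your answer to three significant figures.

Mixed concentration C = ΣQC/ΣQ = (6.250·0.3500 + 0.4000·627.0) / 6.650 = 253.0/6.650 = 38.04 µg/L; combined flow 6.650 m³/s.
Travel time t = 5.03·1000 / 0.89 = 5652 s = 1.570 h.
5.2%/h lost → k = −ln(1 − 0.052) = 0.05340 h⁻¹.
Decay over the reach: 38.04·exp(−kt) = 38.04·0.9196 = 34.98 µg/L.
At the second outfall, C = (6.650·34.98 + 0.4450·838.0) / (6.650 + 0.4450) = 85.35 µg/L.

85.3 µg/L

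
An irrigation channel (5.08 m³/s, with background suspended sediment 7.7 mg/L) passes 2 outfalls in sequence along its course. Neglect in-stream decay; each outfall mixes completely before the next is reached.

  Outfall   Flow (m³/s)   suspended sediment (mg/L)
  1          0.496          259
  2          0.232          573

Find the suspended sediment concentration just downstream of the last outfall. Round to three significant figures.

51.7 mg/L

Below outfall 1: Q → 5.576 m³/s, C = (5.080·7.700 + 0.4960·259.0)/5.576 = 30.05 mg/L.
Below outfall 2: Q → 5.808 m³/s, C = (5.576·30.05 + 0.2320·573.0)/5.808 = 51.74 mg/L.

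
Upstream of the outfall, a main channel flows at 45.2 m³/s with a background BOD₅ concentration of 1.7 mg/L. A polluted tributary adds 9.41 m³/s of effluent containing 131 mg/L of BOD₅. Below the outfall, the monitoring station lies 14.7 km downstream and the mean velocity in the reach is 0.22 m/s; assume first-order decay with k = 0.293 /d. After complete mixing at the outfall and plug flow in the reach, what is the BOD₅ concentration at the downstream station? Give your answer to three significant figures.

19.1 mg/L

After mixing, C = (45.20·1.700 + 9.410·131.0) / 54.61 = 1310/54.61 = 23.98 mg/L.
Travel time t = 14.7·1000 / 0.22 = 66820 s = 18.56 h.
First-order decay: C = 23.98·exp(−k·t) = 23.98·0.7972 = 19.12 mg/L.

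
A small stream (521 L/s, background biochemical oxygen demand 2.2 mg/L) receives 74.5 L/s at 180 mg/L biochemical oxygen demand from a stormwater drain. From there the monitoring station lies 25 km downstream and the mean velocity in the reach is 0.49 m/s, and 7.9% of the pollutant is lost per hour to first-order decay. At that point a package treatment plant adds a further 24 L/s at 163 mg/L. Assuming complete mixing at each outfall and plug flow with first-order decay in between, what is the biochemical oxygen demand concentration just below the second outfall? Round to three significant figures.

Conservation of mass: C = (521.0·2.200 + 74.50·180.0) / 595.5 = 14560/595.5 = 24.44 mg/L; combined flow 595.5 L/s.
Travel time t = 25·1000 / 0.49 = 51020 s = 14.17 h.
7.9%/h lost → k = −ln(1 − 0.079) = 0.08230 h⁻¹.
Decay over the reach: 24.44·exp(−kt) = 24.44·0.3115 = 7.615 mg/L.
At the second outfall, C = (595.5·7.615 + 24.00·163.0) / (595.5 + 24.00) = 13.63 mg/L.

13.6 mg/L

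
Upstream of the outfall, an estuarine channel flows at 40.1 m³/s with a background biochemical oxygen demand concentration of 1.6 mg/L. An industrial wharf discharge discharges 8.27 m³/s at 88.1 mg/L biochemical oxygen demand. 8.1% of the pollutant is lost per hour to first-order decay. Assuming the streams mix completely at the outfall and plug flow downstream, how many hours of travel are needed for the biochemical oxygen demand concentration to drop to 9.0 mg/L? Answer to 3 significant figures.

Mixed concentration C = ΣQC/ΣQ = (40.10·1.600 + 8.270·88.10) / 48.37 = 792.7/48.37 = 16.39 mg/L.
8.1%/h lost → k = −ln(1 − 0.081) = 0.08447 h⁻¹.
16.39·exp(−k·t) = 9.0 → t = ln(16.39/9.0)/k = 25550 s = 7.096 h.

7.10 h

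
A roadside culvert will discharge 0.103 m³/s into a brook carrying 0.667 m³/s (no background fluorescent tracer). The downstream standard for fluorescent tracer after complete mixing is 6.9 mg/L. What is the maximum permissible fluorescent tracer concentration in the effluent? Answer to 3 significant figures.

51.6 mg/L

At the limit, (Qr·Cr + Qe·Cₑ)/(Qr + Qe) = 6.9:
Cₑ = (0.7700·6.9 − 0.6670·0) / 0.1030 = 51.58 mg/L.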